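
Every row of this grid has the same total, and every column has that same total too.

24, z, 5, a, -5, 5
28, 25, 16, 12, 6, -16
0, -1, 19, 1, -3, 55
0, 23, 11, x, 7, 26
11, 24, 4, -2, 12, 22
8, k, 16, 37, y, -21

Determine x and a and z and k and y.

x = 4, a = 19, z = 23, k = -23, y = 54

Rows 2 and 3 both sum to 71, so that's the common total.
Column 5 has -5 + 6 − 3 + 7 + 12 = 17; the blank must be 71 − 17 = 54.
Row 6 has 8 + 16 + 37 + 54 − 21 = 94; the blank must be 71 − 94 = -23.
Column 2 has 25 − 1 + 23 + 24 − 23 = 48; the blank must be 71 − 48 = 23.
Row 1 has 24 + 23 + 5 − 5 + 5 = 52; the blank must be 71 − 52 = 19.
Row 4 has 0 + 23 + 11 + 7 + 26 = 67; the blank must be 71 − 67 = 4.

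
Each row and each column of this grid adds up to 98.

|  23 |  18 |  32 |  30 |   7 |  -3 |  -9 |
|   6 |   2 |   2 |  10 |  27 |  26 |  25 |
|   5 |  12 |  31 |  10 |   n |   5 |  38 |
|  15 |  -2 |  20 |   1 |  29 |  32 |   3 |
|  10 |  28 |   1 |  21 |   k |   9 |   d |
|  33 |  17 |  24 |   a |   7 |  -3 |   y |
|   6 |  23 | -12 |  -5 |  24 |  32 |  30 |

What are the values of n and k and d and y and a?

Row 3 has 5 + 12 + 31 + 10 + 5 + 38 = 101; the blank must be 98 − 101 = -3.
Column 5 has 7 + 27 − 3 + 29 + 7 + 24 = 91; the blank must be 98 − 91 = 7.
Row 5 has 10 + 28 + 1 + 21 + 7 + 9 = 76; the blank must be 98 − 76 = 22.
Column 7 has -9 + 25 + 38 + 3 + 22 + 30 = 109; the blank must be 98 − 109 = -11.
Row 6 has 33 + 17 + 24 + 7 − 3 − 11 = 67; the blank must be 98 − 67 = 31.

n = -3, k = 7, d = 22, y = -11, a = 31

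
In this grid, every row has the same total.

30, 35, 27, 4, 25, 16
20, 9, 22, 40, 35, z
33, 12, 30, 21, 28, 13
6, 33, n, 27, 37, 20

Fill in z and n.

Row 1 sums to 137 and so does row 3; that's the common total.
In row 2 the known cells total 126, leaving 137 − 126 = 11.
In row 4 the known cells total 123, leaving 137 − 123 = 14.

z = 11, n = 14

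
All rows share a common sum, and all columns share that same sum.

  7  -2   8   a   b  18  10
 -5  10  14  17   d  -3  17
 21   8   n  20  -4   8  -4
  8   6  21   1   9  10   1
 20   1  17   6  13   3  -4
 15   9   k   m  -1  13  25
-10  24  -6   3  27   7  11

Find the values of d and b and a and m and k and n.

Rows 4 and 5 both sum to 56, so that's the common total.
Row 2 has -5 + 10 + 14 + 17 − 3 + 17 = 50; the blank must be 56 − 50 = 6.
Column 5 has 6 − 4 + 9 + 13 − 1 + 27 = 50; the blank must be 56 − 50 = 6.
Row 1 has 7 − 2 + 8 + 6 + 18 + 10 = 47; the blank must be 56 − 47 = 9.
Row 3 has 21 + 8 + 20 − 4 + 8 − 4 = 49; the blank must be 56 − 49 = 7.
Column 4 has 9 + 17 + 20 + 1 + 6 + 3 = 56; the blank must be 56 − 56 = 0.
Row 6 has 15 + 9 + 0 − 1 + 13 + 25 = 61; the blank must be 56 − 61 = -5.

d = 6, b = 6, a = 9, m = 0, k = -5, n = 7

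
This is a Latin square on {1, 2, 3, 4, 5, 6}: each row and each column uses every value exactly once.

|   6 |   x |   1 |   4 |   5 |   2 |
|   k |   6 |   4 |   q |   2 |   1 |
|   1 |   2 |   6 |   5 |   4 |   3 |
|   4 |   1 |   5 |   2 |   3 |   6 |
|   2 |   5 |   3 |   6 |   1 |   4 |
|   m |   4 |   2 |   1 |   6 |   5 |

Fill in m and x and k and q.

Cell (1,2): row 1 already has {1, 2, 4, 5, 6} → 3.
Cell (6,1): row 6 already has {1, 2, 4, 5, 6} → 3.
At (row 2, col 1): column 1 already has {1, 2, 3, 4, 6}, so the value is 5.
Cell (2,4): row 2 already has {1, 2, 4, 5, 6} → 3.

m = 3, x = 3, k = 5, q = 3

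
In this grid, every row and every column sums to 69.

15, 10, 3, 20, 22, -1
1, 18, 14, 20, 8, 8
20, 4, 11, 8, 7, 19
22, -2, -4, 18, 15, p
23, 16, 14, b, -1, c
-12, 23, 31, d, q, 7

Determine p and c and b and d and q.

p = 20, c = 16, b = 1, d = 2, q = 18

Column 5: 22 + 8 + 7 + 15 − 1 = 51, so its missing entry is 69 − 51 = 18.
Row 6: -12 + 23 + 31 + 18 + 7 = 67, so its missing entry is 69 − 67 = 2.
Column 4: 20 + 20 + 8 + 18 + 2 = 68, so its missing entry is 69 − 68 = 1.
Row 5: 23 + 16 + 14 + 1 − 1 = 53, so its missing entry is 69 − 53 = 16.
Row 4: 22 − 2 − 4 + 18 + 15 = 49, so its missing entry is 69 − 49 = 20.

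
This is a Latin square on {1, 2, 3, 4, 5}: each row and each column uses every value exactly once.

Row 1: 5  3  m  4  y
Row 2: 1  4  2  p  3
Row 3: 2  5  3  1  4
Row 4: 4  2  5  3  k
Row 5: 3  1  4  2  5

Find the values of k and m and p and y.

At (row 1, col 3): column 3 already has {2, 3, 4, 5}, so the value is 1.
Cell (2,4): row 2 already has {1, 2, 3, 4} → 5.
For row 4, column 5: row 4 already has {2, 3, 4, 5}; that leaves 1.
Cell (1,5): row 1 already has {1, 3, 4, 5} → 2.

k = 1, m = 1, p = 5, y = 2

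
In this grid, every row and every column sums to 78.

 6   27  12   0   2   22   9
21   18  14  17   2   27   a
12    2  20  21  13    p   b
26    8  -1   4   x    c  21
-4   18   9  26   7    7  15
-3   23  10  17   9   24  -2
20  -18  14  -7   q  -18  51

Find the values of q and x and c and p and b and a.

q = 36, x = 9, c = 11, p = 5, b = 5, a = -21

Row 7: 20 − 18 + 14 − 7 − 18 + 51 = 42, so its missing entry is 78 − 42 = 36.
Column 5: 2 + 2 + 13 + 7 + 9 + 36 = 69, so its missing entry is 78 − 69 = 9.
Row 2: 21 + 18 + 14 + 17 + 2 + 27 = 99, so its missing entry is 78 − 99 = -21.
Column 7: 9 − 21 + 21 + 15 − 2 + 51 = 73, so its missing entry is 78 − 73 = 5.
Row 3: 12 + 2 + 20 + 21 + 13 + 5 = 73, so its missing entry is 78 − 73 = 5.
Row 4: 26 + 8 − 1 + 4 + 9 + 21 = 67, so its missing entry is 78 − 67 = 11.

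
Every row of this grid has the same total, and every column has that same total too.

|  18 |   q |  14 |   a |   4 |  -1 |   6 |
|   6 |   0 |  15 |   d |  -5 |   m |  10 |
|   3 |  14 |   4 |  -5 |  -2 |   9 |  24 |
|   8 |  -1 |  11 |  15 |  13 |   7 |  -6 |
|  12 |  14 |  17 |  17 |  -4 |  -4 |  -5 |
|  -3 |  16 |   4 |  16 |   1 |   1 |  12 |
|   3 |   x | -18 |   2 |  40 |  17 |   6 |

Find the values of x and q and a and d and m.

x = -3, q = 7, a = -1, d = 3, m = 18

Rows 3 and 4 both sum to 47, so that's the common total.
The known cells in column 6 total 29, leaving 47 − 29 = 18 for the blank.
The known cells in row 7 total 50, leaving 47 − 50 = -3 for the blank.
The known cells in column 2 total 40, leaving 47 − 40 = 7 for the blank.
The known cells in row 1 total 48, leaving 47 − 48 = -1 for the blank.
The known cells in row 2 total 44, leaving 47 − 44 = 3 for the blank.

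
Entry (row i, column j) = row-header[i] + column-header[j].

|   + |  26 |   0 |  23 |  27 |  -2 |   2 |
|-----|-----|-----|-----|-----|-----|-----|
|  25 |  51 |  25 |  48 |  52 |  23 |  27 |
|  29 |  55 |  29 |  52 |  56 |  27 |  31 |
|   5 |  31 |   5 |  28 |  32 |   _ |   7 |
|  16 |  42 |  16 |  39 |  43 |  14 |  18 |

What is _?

3

5 + (-2) = 3.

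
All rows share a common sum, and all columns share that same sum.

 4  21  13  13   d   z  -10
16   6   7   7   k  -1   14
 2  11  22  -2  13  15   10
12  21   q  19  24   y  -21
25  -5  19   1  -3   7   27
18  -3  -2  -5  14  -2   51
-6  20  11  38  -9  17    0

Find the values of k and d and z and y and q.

k = 22, d = 10, z = 20, y = 15, q = 1

Rows 3 and 5 both sum to 71, so that's the common total.
Row 2 has 16 + 6 + 7 + 7 − 1 + 14 = 49; the blank must be 71 − 49 = 22.
Column 5 has 22 + 13 + 24 − 3 + 14 − 9 = 61; the blank must be 71 − 61 = 10.
Row 1 has 4 + 21 + 13 + 13 + 10 − 10 = 51; the blank must be 71 − 51 = 20.
Column 3 has 13 + 7 + 22 + 19 − 2 + 11 = 70; the blank must be 71 − 70 = 1.
Row 4 has 12 + 21 + 1 + 19 + 24 − 21 = 56; the blank must be 71 − 56 = 15.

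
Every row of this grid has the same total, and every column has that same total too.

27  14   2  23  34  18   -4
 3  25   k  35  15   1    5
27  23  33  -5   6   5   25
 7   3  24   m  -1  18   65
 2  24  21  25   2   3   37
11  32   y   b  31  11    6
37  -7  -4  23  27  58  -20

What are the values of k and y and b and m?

k = 30, y = 8, b = 15, m = -2

Rows 1 and 3 both sum to 114, so that's the common total.
Row 2: 3 + 25 + 35 + 15 + 1 + 5 = 84, so its missing entry is 114 − 84 = 30.
Row 4: 7 + 3 + 24 − 1 + 18 + 65 = 116, so its missing entry is 114 − 116 = -2.
Column 4: 23 + 35 − 5 − 2 + 25 + 23 = 99, so its missing entry is 114 − 99 = 15.
Row 6: 11 + 32 + 15 + 31 + 11 + 6 = 106, so its missing entry is 114 − 106 = 8.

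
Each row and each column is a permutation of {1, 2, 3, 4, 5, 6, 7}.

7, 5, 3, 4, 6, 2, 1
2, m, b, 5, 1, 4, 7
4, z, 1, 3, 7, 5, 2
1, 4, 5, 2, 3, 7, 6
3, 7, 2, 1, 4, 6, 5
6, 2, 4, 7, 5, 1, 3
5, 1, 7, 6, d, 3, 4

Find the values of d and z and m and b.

d = 2, z = 6, m = 3, b = 6

At (row 2, col 3): column 3 already has {1, 2, 3, 4, 5, 7}, so the value is 6.
For row 2, column 2: row 2 already has {1, 2, 4, 5, 6, 7}; that leaves 3.
Cell (7,5): row 7 already has {1, 3, 4, 5, 6, 7} → 2.
For row 3, column 2: row 3 already has {1, 2, 3, 4, 5, 7}; that leaves 6.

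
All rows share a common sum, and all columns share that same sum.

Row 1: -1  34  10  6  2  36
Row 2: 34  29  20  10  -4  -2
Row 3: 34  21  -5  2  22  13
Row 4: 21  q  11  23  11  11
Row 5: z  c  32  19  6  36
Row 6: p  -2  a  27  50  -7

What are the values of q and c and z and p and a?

q = 10, c = -5, z = -1, p = 0, a = 19

Rows 1 and 2 both sum to 87, so that's the common total.
Row 4: 21 + 11 + 23 + 11 + 11 = 77, so its missing entry is 87 − 77 = 10.
Column 2: 34 + 29 + 21 + 10 − 2 = 92, so its missing entry is 87 − 92 = -5.
Row 5: -5 + 32 + 19 + 6 + 36 = 88, so its missing entry is 87 − 88 = -1.
Column 1: -1 + 34 + 34 + 21 − 1 = 87, so its missing entry is 87 − 87 = 0.
Row 6: 0 − 2 + 27 + 50 − 7 = 68, so its missing entry is 87 − 68 = 19.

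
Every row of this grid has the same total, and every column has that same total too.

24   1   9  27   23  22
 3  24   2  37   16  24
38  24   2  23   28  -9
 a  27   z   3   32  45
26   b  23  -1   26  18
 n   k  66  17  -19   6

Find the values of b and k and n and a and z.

b = 14, k = 16, n = 20, a = -5, z = 4

Rows 1 and 2 both sum to 106, so that's the common total.
Column 3: 9 + 2 + 2 + 23 + 66 = 102, so its missing entry is 106 − 102 = 4.
Row 4: 27 + 4 + 3 + 32 + 45 = 111, so its missing entry is 106 − 111 = -5.
Column 1: 24 + 3 + 38 − 5 + 26 = 86, so its missing entry is 106 − 86 = 20.
Row 6: 20 + 66 + 17 − 19 + 6 = 90, so its missing entry is 106 − 90 = 16.
Row 5: 26 + 23 − 1 + 26 + 18 = 92, so its missing entry is 106 − 92 = 14.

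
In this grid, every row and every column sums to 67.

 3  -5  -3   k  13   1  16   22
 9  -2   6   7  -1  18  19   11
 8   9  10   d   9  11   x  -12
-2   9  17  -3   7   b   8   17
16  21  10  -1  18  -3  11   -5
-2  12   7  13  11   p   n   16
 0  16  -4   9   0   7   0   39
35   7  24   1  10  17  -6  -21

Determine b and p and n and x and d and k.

b = 14, p = 2, n = 8, x = 11, d = 21, k = 20

The known cells in row 1 total 47, leaving 67 − 47 = 20 for the blank.
The known cells in column 4 total 46, leaving 67 − 46 = 21 for the blank.
The known cells in row 3 total 56, leaving 67 − 56 = 11 for the blank.
The known cells in column 7 total 59, leaving 67 − 59 = 8 for the blank.
The known cells in row 6 total 65, leaving 67 − 65 = 2 for the blank.
The known cells in row 4 total 53, leaving 67 − 53 = 14 for the blank.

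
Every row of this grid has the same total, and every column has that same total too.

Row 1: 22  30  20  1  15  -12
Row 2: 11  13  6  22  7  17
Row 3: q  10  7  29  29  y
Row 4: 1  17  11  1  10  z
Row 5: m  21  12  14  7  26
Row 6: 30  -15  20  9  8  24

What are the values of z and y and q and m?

Rows 1 and 2 both sum to 76, so that's the common total.
The known cells in row 5 total 80, leaving 76 − 80 = -4 for the blank.
The known cells in column 1 total 60, leaving 76 − 60 = 16 for the blank.
The known cells in row 3 total 91, leaving 76 − 91 = -15 for the blank.
The known cells in row 4 total 40, leaving 76 − 40 = 36 for the blank.

z = 36, y = -15, q = 16, m = -4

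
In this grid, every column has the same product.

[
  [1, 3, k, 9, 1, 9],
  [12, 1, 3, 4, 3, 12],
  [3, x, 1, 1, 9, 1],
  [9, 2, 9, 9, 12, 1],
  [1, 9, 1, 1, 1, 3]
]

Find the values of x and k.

x = 6, k = 12

Columns 4 and 6 each multiply to 324, so every column has product 324.
Column 2: 3×1×2×9 = 54, so the missing entry is 324 ÷ 54 = 6.
Column 3: 3×1×9×1 = 27, so the missing entry is 324 ÷ 27 = 12.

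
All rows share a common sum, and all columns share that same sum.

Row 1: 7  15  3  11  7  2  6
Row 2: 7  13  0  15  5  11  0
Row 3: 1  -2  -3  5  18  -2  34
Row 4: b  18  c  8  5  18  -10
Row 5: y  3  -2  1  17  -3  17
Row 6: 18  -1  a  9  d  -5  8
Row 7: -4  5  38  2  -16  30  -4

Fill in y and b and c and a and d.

Rows 1 and 2 both sum to 51, so that's the common total.
Row 5: 3 − 2 + 1 + 17 − 3 + 17 = 33, so its missing entry is 51 − 33 = 18.
Column 5: 7 + 5 + 18 + 5 + 17 − 16 = 36, so its missing entry is 51 − 36 = 15.
Column 1: 7 + 7 + 1 + 18 + 18 − 4 = 47, so its missing entry is 51 − 47 = 4.
Row 4: 4 + 18 + 8 + 5 + 18 − 10 = 43, so its missing entry is 51 − 43 = 8.
Row 6: 18 − 1 + 9 + 15 − 5 + 8 = 44, so its missing entry is 51 − 44 = 7.

y = 18, b = 4, c = 8, a = 7, d = 15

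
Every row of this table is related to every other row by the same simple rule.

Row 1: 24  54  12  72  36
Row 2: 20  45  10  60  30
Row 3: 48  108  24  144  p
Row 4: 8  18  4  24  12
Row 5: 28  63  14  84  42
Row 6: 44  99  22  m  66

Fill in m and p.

m = 132, p = 72

Each row is a constant multiple of every other row — this is a multiplication table with the headers hidden.
Row 6 is 44/24 = 11/6 times row 1, so its entry in column 4 is 72 × 11/6 = 132.
Row 3 is 48/24 = 2/1 times row 1, so its entry in column 5 is 36 × 2/1 = 72.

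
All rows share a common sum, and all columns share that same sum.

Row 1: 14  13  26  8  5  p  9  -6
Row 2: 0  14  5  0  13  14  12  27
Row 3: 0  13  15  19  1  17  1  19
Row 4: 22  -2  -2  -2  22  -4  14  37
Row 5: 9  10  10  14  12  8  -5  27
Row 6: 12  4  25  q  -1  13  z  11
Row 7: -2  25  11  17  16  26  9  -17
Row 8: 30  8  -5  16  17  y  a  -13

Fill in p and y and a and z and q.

p = 16, y = -5, a = 37, z = 8, q = 13

Rows 2 and 3 both sum to 85, so that's the common total.
Row 1: 14 + 13 + 26 + 8 + 5 + 9 − 6 = 69, so its missing entry is 85 − 69 = 16.
Column 4: 8 + 0 + 19 − 2 + 14 + 17 + 16 = 72, so its missing entry is 85 − 72 = 13.
Row 6: 12 + 4 + 25 + 13 − 1 + 13 + 11 = 77, so its missing entry is 85 − 77 = 8.
Column 7: 9 + 12 + 1 + 14 − 5 + 8 + 9 = 48, so its missing entry is 85 − 48 = 37.
Row 8: 30 + 8 − 5 + 16 + 17 + 37 − 13 = 90, so its missing entry is 85 − 90 = -5.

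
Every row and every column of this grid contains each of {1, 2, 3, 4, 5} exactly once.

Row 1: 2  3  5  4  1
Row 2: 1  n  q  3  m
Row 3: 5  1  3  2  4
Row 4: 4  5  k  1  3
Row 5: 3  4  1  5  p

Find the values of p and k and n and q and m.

Cell (5,5): row 5 already has {1, 3, 4, 5} → 2.
At (row 2, col 2): column 2 already has {1, 3, 4, 5}, so the value is 2.
Cell (2,5): column 5 already has {1, 2, 3, 4} → 5.
At (row 2, col 3): row 2 already has {1, 2, 3, 5}, so the value is 4.
At (row 4, col 3): row 4 already has {1, 3, 4, 5}, so the value is 2.

p = 2, k = 2, n = 2, q = 4, m = 5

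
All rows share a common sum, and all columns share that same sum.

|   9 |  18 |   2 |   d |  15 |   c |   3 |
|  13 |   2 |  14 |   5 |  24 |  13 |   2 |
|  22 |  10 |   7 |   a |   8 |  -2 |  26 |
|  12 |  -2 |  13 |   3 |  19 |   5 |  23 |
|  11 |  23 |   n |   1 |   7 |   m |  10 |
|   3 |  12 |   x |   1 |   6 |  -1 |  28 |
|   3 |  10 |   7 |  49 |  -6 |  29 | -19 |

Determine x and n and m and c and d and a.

Rows 2 and 4 both sum to 73, so that's the common total.
The known cells in row 3 total 71, leaving 73 − 71 = 2 for the blank.
The known cells in column 4 total 61, leaving 73 − 61 = 12 for the blank.
The known cells in row 1 total 59, leaving 73 − 59 = 14 for the blank.
The known cells in column 6 total 58, leaving 73 − 58 = 15 for the blank.
The known cells in row 5 total 67, leaving 73 − 67 = 6 for the blank.
The known cells in row 6 total 49, leaving 73 − 49 = 24 for the blank.

x = 24, n = 6, m = 15, c = 14, d = 12, a = 2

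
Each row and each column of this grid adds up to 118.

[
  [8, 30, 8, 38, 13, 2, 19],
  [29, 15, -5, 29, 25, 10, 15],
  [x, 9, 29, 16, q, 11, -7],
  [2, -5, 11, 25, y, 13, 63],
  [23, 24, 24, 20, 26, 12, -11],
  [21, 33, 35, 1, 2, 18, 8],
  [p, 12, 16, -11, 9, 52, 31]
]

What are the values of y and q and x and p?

y = 9, q = 34, x = 26, p = 9

Row 4 has 2 − 5 + 11 + 25 + 13 + 63 = 109; the blank must be 118 − 109 = 9.
Column 5 has 13 + 25 + 9 + 26 + 2 + 9 = 84; the blank must be 118 − 84 = 34.
Row 3 has 9 + 29 + 16 + 34 + 11 − 7 = 92; the blank must be 118 − 92 = 26.
Row 7 has 12 + 16 − 11 + 9 + 52 + 31 = 109; the blank must be 118 − 109 = 9.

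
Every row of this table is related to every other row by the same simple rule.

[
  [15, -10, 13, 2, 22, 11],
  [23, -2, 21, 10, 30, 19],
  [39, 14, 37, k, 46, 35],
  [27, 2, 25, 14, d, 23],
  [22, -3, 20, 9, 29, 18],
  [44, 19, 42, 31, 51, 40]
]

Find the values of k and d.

k = 26, d = 34

The difference between any two rows is the same in every column — this is an addition table with the headers hidden.
Row 3 minus row 1 is 14 − (-10) = 24, so its entry in column 4 is 2 + 24 = 26.
Row 4 minus row 1 is 2 − (-10) = 12, so its entry in column 5 is 22 + 12 = 34.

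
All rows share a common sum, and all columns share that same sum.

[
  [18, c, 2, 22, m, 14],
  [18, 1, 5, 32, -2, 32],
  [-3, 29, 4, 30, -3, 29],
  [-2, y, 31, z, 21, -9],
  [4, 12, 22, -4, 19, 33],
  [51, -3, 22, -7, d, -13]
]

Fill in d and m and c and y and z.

Rows 2 and 3 both sum to 86, so that's the common total.
The known cells in row 6 total 50, leaving 86 − 50 = 36 for the blank.
The known cells in column 5 total 71, leaving 86 − 71 = 15 for the blank.
The known cells in row 1 total 71, leaving 86 − 71 = 15 for the blank.
The known cells in column 2 total 54, leaving 86 − 54 = 32 for the blank.
The known cells in row 4 total 73, leaving 86 − 73 = 13 for the blank.

d = 36, m = 15, c = 15, y = 32, z = 13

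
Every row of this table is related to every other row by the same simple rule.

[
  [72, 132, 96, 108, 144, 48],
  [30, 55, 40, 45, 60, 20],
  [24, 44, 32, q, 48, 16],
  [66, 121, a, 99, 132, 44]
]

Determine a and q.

a = 88, q = 36

Each row is a constant multiple of every other row — this is a multiplication table with the headers hidden.
Row 4 is 132/144 = 11/12 times row 1, so its entry in column 3 is 96 × 11/12 = 88.
Row 3 is 48/144 = 1/3 times row 1, so its entry in column 4 is 108 × 1/3 = 36.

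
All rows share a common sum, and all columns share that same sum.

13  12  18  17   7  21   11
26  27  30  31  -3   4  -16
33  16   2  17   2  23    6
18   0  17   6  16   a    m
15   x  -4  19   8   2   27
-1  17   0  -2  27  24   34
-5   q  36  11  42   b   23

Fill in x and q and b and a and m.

Rows 1 and 2 both sum to 99, so that's the common total.
Column 7 has 11 − 16 + 6 + 27 + 34 + 23 = 85; the blank must be 99 − 85 = 14.
Row 5 has 15 − 4 + 19 + 8 + 2 + 27 = 67; the blank must be 99 − 67 = 32.
Column 2 has 12 + 27 + 16 + 0 + 32 + 17 = 104; the blank must be 99 − 104 = -5.
Row 7 has -5 − 5 + 36 + 11 + 42 + 23 = 102; the blank must be 99 − 102 = -3.
Row 4 has 18 + 0 + 17 + 6 + 16 + 14 = 71; the blank must be 99 − 71 = 28.

x = 32, q = -5, b = -3, a = 28, m = 14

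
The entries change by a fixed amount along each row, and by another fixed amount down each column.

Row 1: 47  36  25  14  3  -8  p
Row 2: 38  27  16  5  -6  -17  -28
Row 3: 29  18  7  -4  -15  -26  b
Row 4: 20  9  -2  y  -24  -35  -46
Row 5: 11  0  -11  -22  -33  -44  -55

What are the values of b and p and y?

Along each row the entries change by -11 per step; down each column they change by -9.
Row 3: from 29 at column 1, stepping by -11 to column 7 gives -37.
Row 1: from 47 at column 1, stepping by -11 to column 7 gives -19.
Row 4: from 20 at column 1, stepping by -11 to column 4 gives -13.

b = -37, p = -19, y = -13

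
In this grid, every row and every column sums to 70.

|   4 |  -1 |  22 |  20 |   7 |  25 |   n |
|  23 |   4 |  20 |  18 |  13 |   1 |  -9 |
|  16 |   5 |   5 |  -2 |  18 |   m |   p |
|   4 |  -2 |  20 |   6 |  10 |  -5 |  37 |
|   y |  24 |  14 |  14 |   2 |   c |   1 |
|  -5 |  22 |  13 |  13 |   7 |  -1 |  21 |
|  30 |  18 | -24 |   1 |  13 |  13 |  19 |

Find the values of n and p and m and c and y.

The known cells in column 1 total 72, leaving 70 − 72 = -2 for the blank.
The known cells in row 1 total 77, leaving 70 − 77 = -7 for the blank.
The known cells in row 5 total 53, leaving 70 − 53 = 17 for the blank.
The known cells in column 7 total 62, leaving 70 − 62 = 8 for the blank.
The known cells in row 3 total 50, leaving 70 − 50 = 20 for the blank.

n = -7, p = 8, m = 20, c = 17, y = -2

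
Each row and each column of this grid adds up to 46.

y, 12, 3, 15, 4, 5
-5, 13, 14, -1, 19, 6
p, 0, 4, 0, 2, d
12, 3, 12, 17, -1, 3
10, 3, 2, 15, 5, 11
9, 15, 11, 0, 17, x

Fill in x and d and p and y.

The known cells in row 6 total 52, leaving 46 − 52 = -6 for the blank.
The known cells in column 6 total 19, leaving 46 − 19 = 27 for the blank.
The known cells in row 3 total 33, leaving 46 − 33 = 13 for the blank.
The known cells in row 1 total 39, leaving 46 − 39 = 7 for the blank.

x = -6, d = 27, p = 13, y = 7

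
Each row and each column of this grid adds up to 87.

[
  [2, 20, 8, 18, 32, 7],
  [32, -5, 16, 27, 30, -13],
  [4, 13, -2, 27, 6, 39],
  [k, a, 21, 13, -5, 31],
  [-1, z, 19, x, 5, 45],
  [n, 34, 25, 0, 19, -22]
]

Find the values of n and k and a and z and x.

n = 31, k = 19, a = 8, z = 17, x = 2

The known cells in column 4 total 85, leaving 87 − 85 = 2 for the blank.
The known cells in row 6 total 56, leaving 87 − 56 = 31 for the blank.
The known cells in column 1 total 68, leaving 87 − 68 = 19 for the blank.
The known cells in row 4 total 79, leaving 87 − 79 = 8 for the blank.
The known cells in row 5 total 70, leaving 87 − 70 = 17 for the blank.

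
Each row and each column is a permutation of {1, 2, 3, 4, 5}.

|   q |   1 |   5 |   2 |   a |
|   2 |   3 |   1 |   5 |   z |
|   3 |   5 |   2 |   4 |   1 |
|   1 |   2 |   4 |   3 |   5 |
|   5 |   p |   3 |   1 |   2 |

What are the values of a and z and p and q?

a = 3, z = 4, p = 4, q = 4

For row 1, column 1: column 1 already has {1, 2, 3, 5}; that leaves 4.
At (row 5, col 2): row 5 already has {1, 2, 3, 5}, so the value is 4.
For row 2, column 5: row 2 already has {1, 2, 3, 5}; that leaves 4.
For row 1, column 5: row 1 already has {1, 2, 4, 5}; that leaves 3.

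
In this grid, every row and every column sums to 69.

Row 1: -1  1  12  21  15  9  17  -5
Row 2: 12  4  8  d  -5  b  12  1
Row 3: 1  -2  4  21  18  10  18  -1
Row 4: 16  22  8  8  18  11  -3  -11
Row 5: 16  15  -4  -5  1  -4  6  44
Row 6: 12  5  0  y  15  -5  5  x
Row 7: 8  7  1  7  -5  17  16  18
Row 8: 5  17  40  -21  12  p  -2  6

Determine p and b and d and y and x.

Column 8: -5 + 1 − 1 − 11 + 44 + 18 + 6 = 52, so its missing entry is 69 − 52 = 17.
Row 6: 12 + 5 + 0 + 15 − 5 + 5 + 17 = 49, so its missing entry is 69 − 49 = 20.
Row 8: 5 + 17 + 40 − 21 + 12 − 2 + 6 = 57, so its missing entry is 69 − 57 = 12.
Column 6: 9 + 10 + 11 − 4 − 5 + 17 + 12 = 50, so its missing entry is 69 − 50 = 19.
Row 2: 12 + 4 + 8 − 5 + 19 + 12 + 1 = 51, so its missing entry is 69 − 51 = 18.

p = 12, b = 19, d = 18, y = 20, x = 17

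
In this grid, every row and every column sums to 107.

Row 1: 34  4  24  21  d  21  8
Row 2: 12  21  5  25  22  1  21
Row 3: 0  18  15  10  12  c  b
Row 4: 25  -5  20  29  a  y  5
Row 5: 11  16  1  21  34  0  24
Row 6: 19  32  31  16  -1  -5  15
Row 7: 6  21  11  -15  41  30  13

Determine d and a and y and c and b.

The known cells in row 1 total 112, leaving 107 − 112 = -5 for the blank.
The known cells in column 5 total 103, leaving 107 − 103 = 4 for the blank.
The known cells in column 7 total 86, leaving 107 − 86 = 21 for the blank.
The known cells in row 3 total 76, leaving 107 − 76 = 31 for the blank.
The known cells in row 4 total 78, leaving 107 − 78 = 29 for the blank.

d = -5, a = 4, y = 29, c = 31, b = 21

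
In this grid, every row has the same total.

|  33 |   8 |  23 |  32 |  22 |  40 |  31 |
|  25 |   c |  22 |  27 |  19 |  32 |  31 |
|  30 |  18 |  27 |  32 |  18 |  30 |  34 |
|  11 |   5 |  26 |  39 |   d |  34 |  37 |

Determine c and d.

Rows 1 and 3 both add up to 189, so every row sums to 189.
Row 2: 25 + 22 + 27 + 19 + 32 + 31 = 156, so the missing entry is 189 − 156 = 33.
Row 4: 11 + 5 + 26 + 39 + 34 + 37 = 152, so the missing entry is 189 − 152 = 37.

c = 33, d = 37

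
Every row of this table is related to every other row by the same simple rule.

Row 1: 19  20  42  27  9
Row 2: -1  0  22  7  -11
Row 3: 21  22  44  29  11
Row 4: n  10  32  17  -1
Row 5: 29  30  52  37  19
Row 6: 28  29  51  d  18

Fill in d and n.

The difference between any two rows is the same in every column — this is an addition table with the headers hidden.
Row 6 minus row 1 is 18 − 9 = 9, so its entry in column 4 is 27 + 9 = 36.
Row 4 minus row 1 is -1 − 9 = -10, so its entry in column 1 is 19 + (-10) = 9.

d = 36, n = 9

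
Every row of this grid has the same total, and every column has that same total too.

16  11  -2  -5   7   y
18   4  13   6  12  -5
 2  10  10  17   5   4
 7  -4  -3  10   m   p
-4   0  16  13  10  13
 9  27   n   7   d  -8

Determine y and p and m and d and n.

y = 21, p = 23, m = 15, d = -1, n = 14

Rows 2 and 3 both sum to 48, so that's the common total.
The known cells in row 1 total 27, leaving 48 − 27 = 21 for the blank.
The known cells in column 6 total 25, leaving 48 − 25 = 23 for the blank.
The known cells in row 4 total 33, leaving 48 − 33 = 15 for the blank.
The known cells in column 5 total 49, leaving 48 − 49 = -1 for the blank.
The known cells in row 6 total 34, leaving 48 − 34 = 14 for the blank.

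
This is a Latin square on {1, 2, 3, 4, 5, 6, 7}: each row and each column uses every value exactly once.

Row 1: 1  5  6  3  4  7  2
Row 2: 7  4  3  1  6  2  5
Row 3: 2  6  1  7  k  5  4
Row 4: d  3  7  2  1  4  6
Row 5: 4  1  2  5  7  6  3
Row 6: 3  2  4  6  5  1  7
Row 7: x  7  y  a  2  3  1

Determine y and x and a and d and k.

Cell (7,3): column 3 already has {1, 2, 3, 4, 6, 7} → 5.
At (row 3, col 5): row 3 already has {1, 2, 4, 5, 6, 7}, so the value is 3.
At (row 4, col 1): row 4 already has {1, 2, 3, 4, 6, 7}, so the value is 5.
Cell (7,1): column 1 already has {1, 2, 3, 4, 5, 7} → 6.
Cell (7,4): row 7 already has {1, 2, 3, 5, 6, 7} → 4.

y = 5, x = 6, a = 4, d = 5, k = 3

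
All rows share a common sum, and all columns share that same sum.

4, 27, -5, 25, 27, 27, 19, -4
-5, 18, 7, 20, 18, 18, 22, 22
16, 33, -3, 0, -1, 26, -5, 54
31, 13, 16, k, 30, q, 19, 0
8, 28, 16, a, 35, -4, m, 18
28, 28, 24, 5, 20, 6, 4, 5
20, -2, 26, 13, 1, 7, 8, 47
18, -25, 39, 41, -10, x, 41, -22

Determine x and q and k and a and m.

x = 38, q = 2, k = 9, a = 7, m = 12

Rows 1 and 2 both sum to 120, so that's the common total.
The known cells in column 7 total 108, leaving 120 − 108 = 12 for the blank.
The known cells in row 5 total 113, leaving 120 − 113 = 7 for the blank.
The known cells in column 4 total 111, leaving 120 − 111 = 9 for the blank.
The known cells in row 8 total 82, leaving 120 − 82 = 38 for the blank.
The known cells in row 4 total 118, leaving 120 − 118 = 2 for the blank.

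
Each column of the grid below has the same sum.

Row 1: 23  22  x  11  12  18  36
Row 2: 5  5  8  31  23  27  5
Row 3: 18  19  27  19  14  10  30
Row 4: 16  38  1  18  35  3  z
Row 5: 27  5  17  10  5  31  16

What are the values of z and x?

z = 2, x = 36

Columns 1 and 6 both add up to 89, so every column sums to 89.
Column 7: 36 + 5 + 30 + 16 = 87, so the missing entry is 89 − 87 = 2.
Column 3: 8 + 27 + 1 + 17 = 53, so the missing entry is 89 − 53 = 36.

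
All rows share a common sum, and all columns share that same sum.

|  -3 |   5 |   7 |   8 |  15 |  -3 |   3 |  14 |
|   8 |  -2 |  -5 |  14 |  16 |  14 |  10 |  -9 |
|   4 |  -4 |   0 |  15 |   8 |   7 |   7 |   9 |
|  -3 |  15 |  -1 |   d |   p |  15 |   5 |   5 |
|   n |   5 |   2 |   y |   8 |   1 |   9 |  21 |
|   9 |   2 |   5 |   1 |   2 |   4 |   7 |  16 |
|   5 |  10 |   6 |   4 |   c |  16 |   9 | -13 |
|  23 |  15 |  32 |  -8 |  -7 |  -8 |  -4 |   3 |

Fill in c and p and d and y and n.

Rows 1 and 2 both sum to 46, so that's the common total.
Column 1 has -3 + 8 + 4 − 3 + 9 + 5 + 23 = 43; the blank must be 46 − 43 = 3.
Row 5 has 3 + 5 + 2 + 8 + 1 + 9 + 21 = 49; the blank must be 46 − 49 = -3.
Row 7 has 5 + 10 + 6 + 4 + 16 + 9 − 13 = 37; the blank must be 46 − 37 = 9.
Column 5 has 15 + 16 + 8 + 8 + 2 + 9 − 7 = 51; the blank must be 46 − 51 = -5.
Row 4 has -3 + 15 − 1 − 5 + 15 + 5 + 5 = 31; the blank must be 46 − 31 = 15.

c = 9, p = -5, d = 15, y = -3, n = 3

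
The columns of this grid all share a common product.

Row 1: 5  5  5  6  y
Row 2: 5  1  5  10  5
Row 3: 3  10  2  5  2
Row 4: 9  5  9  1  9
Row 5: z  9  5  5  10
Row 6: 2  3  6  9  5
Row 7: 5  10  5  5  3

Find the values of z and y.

z = 10, y = 5

Columns 3 and 4 each multiply to 67500, so every column has product 67500.
Column 1: 5×5×3×9×2×5 = 6750, so the missing entry is 67500 ÷ 6750 = 10.
Column 5: 5×2×9×10×5×3 = 13500, so the missing entry is 67500 ÷ 13500 = 5.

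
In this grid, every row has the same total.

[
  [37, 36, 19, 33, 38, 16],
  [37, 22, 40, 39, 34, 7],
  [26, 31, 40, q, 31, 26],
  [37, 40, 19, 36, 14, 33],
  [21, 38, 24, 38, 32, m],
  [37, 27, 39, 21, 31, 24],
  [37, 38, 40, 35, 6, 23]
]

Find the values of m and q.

m = 26, q = 25

The complete rows each total 179.
Row 5 is missing 179 − 153 = 26 (since 21 + 38 + 24 + 38 + 32 = 153).
Row 3 is missing 179 − 154 = 25 (since 26 + 31 + 40 + 31 + 26 = 154).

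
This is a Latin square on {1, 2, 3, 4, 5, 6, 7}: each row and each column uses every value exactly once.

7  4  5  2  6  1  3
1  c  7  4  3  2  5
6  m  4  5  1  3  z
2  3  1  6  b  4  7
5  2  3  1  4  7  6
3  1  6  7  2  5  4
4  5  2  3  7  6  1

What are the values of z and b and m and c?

z = 2, b = 5, m = 7, c = 6

Cell (2,2): row 2 already has {1, 2, 3, 4, 5, 7} → 6.
At (row 3, col 2): column 2 already has {1, 2, 3, 4, 5, 6}, so the value is 7.
For row 3, column 7: row 3 already has {1, 3, 4, 5, 6, 7}; that leaves 2.
For row 4, column 5: row 4 already has {1, 2, 3, 4, 6, 7}; that leaves 5.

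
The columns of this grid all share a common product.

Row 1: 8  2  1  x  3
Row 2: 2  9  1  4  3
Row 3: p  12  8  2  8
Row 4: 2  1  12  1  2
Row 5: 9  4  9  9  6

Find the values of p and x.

Columns 2 and 3 each multiply to 864, so every column has product 864.
Column 1: 8×2×2×9 = 288, so the missing entry is 864 ÷ 288 = 3.
Column 4: 4×2×1×9 = 72, so the missing entry is 864 ÷ 72 = 12.

p = 3, x = 12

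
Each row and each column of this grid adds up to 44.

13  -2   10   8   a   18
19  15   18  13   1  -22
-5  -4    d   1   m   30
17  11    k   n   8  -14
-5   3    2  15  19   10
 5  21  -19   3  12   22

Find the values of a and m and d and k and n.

Row 1: 13 − 2 + 10 + 8 + 18 = 47, so its missing entry is 44 − 47 = -3.
Column 5: -3 + 1 + 8 + 19 + 12 = 37, so its missing entry is 44 − 37 = 7.
Column 4: 8 + 13 + 1 + 15 + 3 = 40, so its missing entry is 44 − 40 = 4.
Row 3: -5 − 4 + 1 + 7 + 30 = 29, so its missing entry is 44 − 29 = 15.
Row 4: 17 + 11 + 4 + 8 − 14 = 26, so its missing entry is 44 − 26 = 18.

a = -3, m = 7, d = 15, k = 18, n = 4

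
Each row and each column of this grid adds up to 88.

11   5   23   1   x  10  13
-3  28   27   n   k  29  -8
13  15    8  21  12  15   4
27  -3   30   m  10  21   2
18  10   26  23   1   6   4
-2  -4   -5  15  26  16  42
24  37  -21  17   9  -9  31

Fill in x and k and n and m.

x = 25, k = 5, n = 10, m = 1

Row 4 has 27 − 3 + 30 + 10 + 21 + 2 = 87; the blank must be 88 − 87 = 1.
Column 4 has 1 + 21 + 1 + 23 + 15 + 17 = 78; the blank must be 88 − 78 = 10.
Row 1 has 11 + 5 + 23 + 1 + 10 + 13 = 63; the blank must be 88 − 63 = 25.
Row 2 has -3 + 28 + 27 + 10 + 29 − 8 = 83; the blank must be 88 − 83 = 5.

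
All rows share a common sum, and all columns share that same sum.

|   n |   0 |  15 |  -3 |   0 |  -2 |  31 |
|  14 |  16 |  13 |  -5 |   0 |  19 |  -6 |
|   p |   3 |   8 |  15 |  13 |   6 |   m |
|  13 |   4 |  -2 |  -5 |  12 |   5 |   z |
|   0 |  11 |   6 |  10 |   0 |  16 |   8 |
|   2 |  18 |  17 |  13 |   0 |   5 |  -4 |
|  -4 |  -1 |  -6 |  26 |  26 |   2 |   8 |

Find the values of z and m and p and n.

Rows 2 and 5 both sum to 51, so that's the common total.
The known cells in row 1 total 41, leaving 51 − 41 = 10 for the blank.
The known cells in column 1 total 35, leaving 51 − 35 = 16 for the blank.
The known cells in row 3 total 61, leaving 51 − 61 = -10 for the blank.
The known cells in row 4 total 27, leaving 51 − 27 = 24 for the blank.

z = 24, m = -10, p = 16, n = 10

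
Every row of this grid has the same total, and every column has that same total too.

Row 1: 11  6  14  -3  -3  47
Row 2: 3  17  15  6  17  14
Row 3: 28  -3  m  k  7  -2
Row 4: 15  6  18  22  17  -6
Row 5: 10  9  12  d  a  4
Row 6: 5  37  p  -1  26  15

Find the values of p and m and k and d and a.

p = -10, m = 23, k = 19, d = 29, a = 8

Rows 1 and 2 both sum to 72, so that's the common total.
Column 5 has -3 + 17 + 7 + 17 + 26 = 64; the blank must be 72 − 64 = 8.
Row 5 has 10 + 9 + 12 + 8 + 4 = 43; the blank must be 72 − 43 = 29.
Column 4 has -3 + 6 + 22 + 29 − 1 = 53; the blank must be 72 − 53 = 19.
Row 3 has 28 − 3 + 19 + 7 − 2 = 49; the blank must be 72 − 49 = 23.
Row 6 has 5 + 37 − 1 + 26 + 15 = 82; the blank must be 72 − 82 = -10.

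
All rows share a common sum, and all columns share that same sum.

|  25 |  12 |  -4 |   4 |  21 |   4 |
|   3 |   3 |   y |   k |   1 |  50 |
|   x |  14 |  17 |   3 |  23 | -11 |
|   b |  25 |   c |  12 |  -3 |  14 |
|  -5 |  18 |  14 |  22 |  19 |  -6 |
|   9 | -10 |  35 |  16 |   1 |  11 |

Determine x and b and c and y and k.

Rows 1 and 5 both sum to 62, so that's the common total.
The known cells in row 3 total 46, leaving 62 − 46 = 16 for the blank.
The known cells in column 1 total 48, leaving 62 − 48 = 14 for the blank.
The known cells in row 4 total 62, leaving 62 − 62 = 0 for the blank.
The known cells in column 3 total 62, leaving 62 − 62 = 0 for the blank.
The known cells in row 2 total 57, leaving 62 − 57 = 5 for the blank.

x = 16, b = 14, c = 0, y = 0, k = 5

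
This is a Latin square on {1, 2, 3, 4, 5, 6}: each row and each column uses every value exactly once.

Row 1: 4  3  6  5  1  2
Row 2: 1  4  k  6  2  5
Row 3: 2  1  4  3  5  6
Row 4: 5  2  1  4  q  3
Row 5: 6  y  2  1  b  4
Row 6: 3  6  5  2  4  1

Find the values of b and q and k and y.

For row 2, column 3: row 2 already has {1, 2, 4, 5, 6}; that leaves 3.
Cell (5,2): column 2 already has {1, 2, 3, 4, 6} → 5.
At (row 5, col 5): row 5 already has {1, 2, 4, 5, 6}, so the value is 3.
For row 4, column 5: row 4 already has {1, 2, 3, 4, 5}; that leaves 6.

b = 3, q = 6, k = 3, y = 5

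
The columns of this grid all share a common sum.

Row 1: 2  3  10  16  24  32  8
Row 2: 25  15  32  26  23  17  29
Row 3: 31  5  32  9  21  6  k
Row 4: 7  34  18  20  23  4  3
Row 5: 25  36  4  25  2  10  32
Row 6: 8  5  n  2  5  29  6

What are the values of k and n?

Column 2 sums to 98 and so does column 6; that's the common total.
In column 7 the known cells total 78, leaving 98 − 78 = 20.
In column 3 the known cells total 96, leaving 98 − 96 = 2.

k = 20, n = 2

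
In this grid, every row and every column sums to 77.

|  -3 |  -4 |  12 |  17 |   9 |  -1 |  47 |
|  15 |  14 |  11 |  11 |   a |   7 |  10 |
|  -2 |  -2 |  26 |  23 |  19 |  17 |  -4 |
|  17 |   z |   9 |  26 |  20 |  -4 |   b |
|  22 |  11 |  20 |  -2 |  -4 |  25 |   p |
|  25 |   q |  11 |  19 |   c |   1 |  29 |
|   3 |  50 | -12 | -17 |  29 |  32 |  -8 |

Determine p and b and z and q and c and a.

Row 5 has 22 + 11 + 20 − 2 − 4 + 25 = 72; the blank must be 77 − 72 = 5.
Row 2 has 15 + 14 + 11 + 11 + 7 + 10 = 68; the blank must be 77 − 68 = 9.
Column 5 has 9 + 9 + 19 + 20 − 4 + 29 = 82; the blank must be 77 − 82 = -5.
Row 6 has 25 + 11 + 19 − 5 + 1 + 29 = 80; the blank must be 77 − 80 = -3.
Column 2 has -4 + 14 − 2 + 11 − 3 + 50 = 66; the blank must be 77 − 66 = 11.
Row 4 has 17 + 11 + 9 + 26 + 20 − 4 = 79; the blank must be 77 − 79 = -2.

p = 5, b = -2, z = 11, q = -3, c = -5, a = 9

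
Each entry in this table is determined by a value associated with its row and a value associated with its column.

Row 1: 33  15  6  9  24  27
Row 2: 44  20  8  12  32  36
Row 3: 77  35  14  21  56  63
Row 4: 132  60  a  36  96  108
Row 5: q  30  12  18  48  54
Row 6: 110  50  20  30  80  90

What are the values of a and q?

Each row is a constant multiple of every other row — this is a multiplication table with the headers hidden.
Row 4 is 108/27 = 4/1 times row 1, so its entry in column 3 is 6 × 4/1 = 24.
Row 5 is 54/27 = 2/1 times row 1, so its entry in column 1 is 33 × 2/1 = 66.

a = 24, q = 66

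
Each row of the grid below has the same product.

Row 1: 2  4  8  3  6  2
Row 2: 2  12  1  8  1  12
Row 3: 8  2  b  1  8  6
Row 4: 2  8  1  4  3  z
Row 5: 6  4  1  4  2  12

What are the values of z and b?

Rows 2 and 5 each multiply to 2304, so every row has product 2304.
Row 4: 2×8×1×4×3 = 192, so the missing entry is 2304 ÷ 192 = 12.
Row 3: 8×2×1×8×6 = 768, so the missing entry is 2304 ÷ 768 = 3.

z = 12, b = 3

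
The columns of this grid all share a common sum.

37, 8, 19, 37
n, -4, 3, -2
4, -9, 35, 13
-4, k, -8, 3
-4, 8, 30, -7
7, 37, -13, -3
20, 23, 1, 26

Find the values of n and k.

Columns 3 and 4 both add up to 67, so every column sums to 67.
Column 1: 37 + 4 − 4 − 4 + 7 + 20 = 60, so the missing entry is 67 − 60 = 7.
Column 2: 8 − 4 − 9 + 8 + 37 + 23 = 63, so the missing entry is 67 − 63 = 4.

n = 7, k = 4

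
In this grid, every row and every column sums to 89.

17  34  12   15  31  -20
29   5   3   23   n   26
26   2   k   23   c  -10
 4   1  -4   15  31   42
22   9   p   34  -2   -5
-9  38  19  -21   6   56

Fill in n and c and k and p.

The known cells in row 5 total 58, leaving 89 − 58 = 31 for the blank.
The known cells in row 2 total 86, leaving 89 − 86 = 3 for the blank.
The known cells in column 5 total 69, leaving 89 − 69 = 20 for the blank.
The known cells in row 3 total 61, leaving 89 − 61 = 28 for the blank.

n = 3, c = 20, k = 28, p = 31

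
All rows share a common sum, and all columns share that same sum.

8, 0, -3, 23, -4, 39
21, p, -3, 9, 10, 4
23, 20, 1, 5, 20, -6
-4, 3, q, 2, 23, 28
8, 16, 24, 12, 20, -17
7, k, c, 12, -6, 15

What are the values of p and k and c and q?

p = 22, k = 2, c = 33, q = 11

Rows 1 and 3 both sum to 63, so that's the common total.
The known cells in row 2 total 41, leaving 63 − 41 = 22 for the blank.
The known cells in column 2 total 61, leaving 63 − 61 = 2 for the blank.
The known cells in row 4 total 52, leaving 63 − 52 = 11 for the blank.
The known cells in row 6 total 30, leaving 63 − 30 = 33 for the blank.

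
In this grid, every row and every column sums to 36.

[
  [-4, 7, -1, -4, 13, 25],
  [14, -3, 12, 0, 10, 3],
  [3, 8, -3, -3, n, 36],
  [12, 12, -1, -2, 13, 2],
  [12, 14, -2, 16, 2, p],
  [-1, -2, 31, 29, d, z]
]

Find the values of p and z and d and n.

p = -6, z = -24, d = 3, n = -5

Row 5 has 12 + 14 − 2 + 16 + 2 = 42; the blank must be 36 − 42 = -6.
Column 6 has 25 + 3 + 36 + 2 − 6 = 60; the blank must be 36 − 60 = -24.
Row 6 has -1 − 2 + 31 + 29 − 24 = 33; the blank must be 36 − 33 = 3.
Row 3 has 3 + 8 − 3 − 3 + 36 = 41; the blank must be 36 − 41 = -5.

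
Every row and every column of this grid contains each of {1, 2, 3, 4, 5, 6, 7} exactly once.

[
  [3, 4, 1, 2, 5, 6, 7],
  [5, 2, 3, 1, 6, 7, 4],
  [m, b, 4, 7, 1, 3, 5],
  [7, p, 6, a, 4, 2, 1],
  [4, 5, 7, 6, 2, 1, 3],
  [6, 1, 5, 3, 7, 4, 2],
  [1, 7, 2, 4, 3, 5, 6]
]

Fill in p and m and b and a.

Cell (4,4): column 4 already has {1, 2, 3, 4, 6, 7} → 5.
Cell (4,2): row 4 already has {1, 2, 4, 5, 6, 7} → 3.
At (row 3, col 1): column 1 already has {1, 3, 4, 5, 6, 7}, so the value is 2.
Cell (3,2): row 3 already has {1, 2, 3, 4, 5, 7} → 6.

p = 3, m = 2, b = 6, a = 5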